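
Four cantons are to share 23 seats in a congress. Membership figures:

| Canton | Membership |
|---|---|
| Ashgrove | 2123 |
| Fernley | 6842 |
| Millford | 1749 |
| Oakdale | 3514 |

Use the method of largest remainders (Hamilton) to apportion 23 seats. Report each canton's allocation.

The standard divisor is 14228/23 ≈ 618.609.
Standard quotas: Ashgrove 3.4319, Fernley 11.0603, Millford 2.8273, Oakdale 5.6805.
Lower quotas: Ashgrove 3, Fernley 11, Millford 2, Oakdale 5 (sum 21, leaving 2 seats).
Remainders in descending order: Millford 0.8273, Oakdale 0.6805, Ashgrove 0.4319, Fernley 0.0603.
Largest remainders: Millford, Oakdale receive the extra seats.

Ashgrove=3; Fernley=11; Millford=3; Oakdale=6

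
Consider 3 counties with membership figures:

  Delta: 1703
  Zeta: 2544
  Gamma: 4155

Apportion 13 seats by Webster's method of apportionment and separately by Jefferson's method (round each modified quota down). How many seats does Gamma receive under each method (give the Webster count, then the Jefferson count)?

6 and 7

Webster: Delta 3, Zeta 4, Gamma 6.
Jefferson: Delta 2, Zeta 4, Gamma 7.
Gamma gets 6 under Webster and 7 under Jefferson.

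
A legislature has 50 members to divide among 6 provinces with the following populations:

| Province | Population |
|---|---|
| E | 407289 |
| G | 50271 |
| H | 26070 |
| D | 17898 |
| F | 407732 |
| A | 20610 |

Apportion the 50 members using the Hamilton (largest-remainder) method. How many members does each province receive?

Total 929870; standard divisor 929870/50 ≈ 18597.4.
Standard quotas: E 21.9003, G 2.7031, H 1.4018, D 0.9624, F 21.9241, A 1.1082.
Lower quotas: E 21, G 2, H 1, D 0, F 21, A 1 (sum 46, leaving 4 seats).
Remainders in descending order: D 0.9624, F 0.9241, E 0.9003, G 0.7031, H 0.4018, A 0.1082.
Largest remainders: D, F, E, G receive the extra seats.

E 22; G 3; H 1; D 1; F 22; A 1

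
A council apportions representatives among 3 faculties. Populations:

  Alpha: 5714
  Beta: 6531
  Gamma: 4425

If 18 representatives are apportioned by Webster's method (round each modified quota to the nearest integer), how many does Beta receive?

Standard divisor 16670/18 ≈ 926.111; standard quotas: Alpha 6.170, Beta 7.052, Gamma 4.778.
Rounding to the nearest integer gives Alpha 6, Beta 7, Gamma 5 — total 18, matching the house size, so no adjustment is needed.
Beta receives 7.

7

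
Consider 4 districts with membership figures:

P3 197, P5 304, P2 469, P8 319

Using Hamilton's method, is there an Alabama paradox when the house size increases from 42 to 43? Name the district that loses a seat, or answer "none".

P3

At 42 seats: P3 7, P5 10, P2 15, P8 10.
At 43 seats: P3 6, P5 10, P2 16, P8 11.
P3 drops from 7 to 6.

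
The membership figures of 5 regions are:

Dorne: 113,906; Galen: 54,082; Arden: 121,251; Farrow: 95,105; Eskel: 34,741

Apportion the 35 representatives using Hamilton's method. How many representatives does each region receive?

Dorne 9, Galen 5, Arden 10, Farrow 8, Eskel 3

The standard divisor is 419085/35 ≈ 11973.857.
Standard quotas: Dorne 9.5129, Galen 4.5167, Arden 10.1263, Farrow 7.9427, Eskel 2.9014.
Lower quotas: Dorne 9, Galen 4, Arden 10, Farrow 7, Eskel 2 (sum 32, leaving 3 seats).
Remainders in descending order: Farrow 0.9427, Eskel 0.9014, Galen 0.5167, Dorne 0.5129, Arden 0.1263.
The surplus seats go to Farrow, Eskel, Galen.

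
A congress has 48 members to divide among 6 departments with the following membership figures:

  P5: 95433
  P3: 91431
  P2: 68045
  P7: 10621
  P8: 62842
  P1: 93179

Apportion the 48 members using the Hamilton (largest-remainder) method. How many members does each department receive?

P5=11, P3=10, P2=8, P7=1, P8=7, P1=11

Total 421551; standard divisor 421551/48 ≈ 8782.312.
Standard quotas: P5 10.8665, P3 10.4108, P2 7.7480, P7 1.2094, P8 7.1555, P1 10.6098.
Lower quotas: P5 10, P3 10, P2 7, P7 1, P8 7, P1 10 (sum 45, leaving 3 seats).
Remainders in descending order: P5 0.8665, P2 0.7480, P1 0.6098, P3 0.4108, P7 0.2094, P8 0.1555.
Largest remainders: P5, P2, P1 receive the extra seats.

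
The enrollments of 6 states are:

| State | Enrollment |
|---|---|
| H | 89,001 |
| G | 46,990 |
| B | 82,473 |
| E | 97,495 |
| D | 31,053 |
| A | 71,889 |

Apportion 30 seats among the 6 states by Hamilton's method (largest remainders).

H 7, G 3, B 6, E 7, D 2, A 5

Total 418901; standard divisor 418901/30 ≈ 13963.367.
Standard quotas: H 6.3739, G 3.3652, B 5.9064, E 6.9822, D 2.2239, A 5.1484.
Lower quotas: H 6, G 3, B 5, E 6, D 2, A 5 (sum 27, leaving 3 seats).
Remainders in descending order: E 0.9822, B 0.9064, H 0.3739, G 0.3652, D 0.2239, A 0.1484.
Largest remainders: E, B, H receive the extra seats.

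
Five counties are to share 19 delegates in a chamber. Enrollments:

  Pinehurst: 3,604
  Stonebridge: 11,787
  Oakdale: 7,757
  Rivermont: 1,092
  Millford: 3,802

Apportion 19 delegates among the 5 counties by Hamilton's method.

Pinehurst: 2, Stonebridge: 8, Oakdale: 5, Rivermont: 1, Millford: 3

Total 28042; standard divisor 28042/19 ≈ 1475.895.
Standard quotas: Pinehurst 2.4419, Stonebridge 7.9863, Oakdale 5.2558, Rivermont 0.7399, Millford 2.5761.
Lower quotas: Pinehurst 2, Stonebridge 7, Oakdale 5, Rivermont 0, Millford 2 (sum 16, leaving 3 seats).
Remainders in descending order: Stonebridge 0.9863, Rivermont 0.7399, Millford 0.5761, Pinehurst 0.4419, Oakdale 0.2558.
Largest remainders: Stonebridge, Rivermont, Millford receive the extra seats.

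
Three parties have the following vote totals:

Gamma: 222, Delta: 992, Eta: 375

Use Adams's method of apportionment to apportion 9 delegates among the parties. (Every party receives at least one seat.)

Gamma 2, Delta 5, Eta 2

Standard divisor 1589/9 ≈ 176.556; standard quotas: Gamma 1.257, Delta 5.619, Eta 2.124.
Rounding up gives 2, 6, 3 = 11 seats, so the divisor must be adjusted.
With modified divisor 200: modified quotas Gamma 1.110, Delta 4.960, Eta 1.875.
Rounding up: Gamma 2, Delta 5, Eta 2 (total 9).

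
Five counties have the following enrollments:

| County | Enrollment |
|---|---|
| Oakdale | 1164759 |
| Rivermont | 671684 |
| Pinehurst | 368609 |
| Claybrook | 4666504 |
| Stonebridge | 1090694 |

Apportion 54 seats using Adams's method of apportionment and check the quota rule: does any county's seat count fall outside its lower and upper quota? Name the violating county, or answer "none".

Claybrook

Standard quotas: Oakdale 7.899, Rivermont 4.555, Pinehurst 2.500, Claybrook 31.648, Stonebridge 7.397.
Adams allocation: Oakdale 8, Rivermont 5, Pinehurst 3, Claybrook 30, Stonebridge 8.
Claybrook has quota 31.648 (lower 31, upper 32) but receives 30 — outside the quota interval.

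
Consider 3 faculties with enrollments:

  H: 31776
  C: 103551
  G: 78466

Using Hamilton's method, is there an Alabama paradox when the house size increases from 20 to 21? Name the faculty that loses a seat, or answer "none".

none

At 20 seats: H 3, C 10, G 7.
At 21 seats: H 3, C 10, G 8.
No faculty's allocation decreased.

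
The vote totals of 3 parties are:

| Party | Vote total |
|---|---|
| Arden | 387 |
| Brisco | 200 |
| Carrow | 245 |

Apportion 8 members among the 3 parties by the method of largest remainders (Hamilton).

Total 832; standard divisor 832/8 = 104.
Standard quotas: Arden 3.721, Brisco 1.923, Carrow 2.356.
Lower quotas: Arden 3, Brisco 1, Carrow 2 (sum 6, leaving 2 seats).
Remainders in descending order: Brisco 0.923, Arden 0.721, Carrow 0.356.
Largest remainders: Brisco, Arden receive the extra seats.

Arden: 4, Brisco: 2, Carrow: 2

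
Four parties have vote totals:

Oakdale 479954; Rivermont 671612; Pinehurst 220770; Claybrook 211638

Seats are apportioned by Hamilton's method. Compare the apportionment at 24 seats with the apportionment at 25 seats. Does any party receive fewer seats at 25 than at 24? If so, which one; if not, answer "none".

At 24 seats: Oakdale 7, Rivermont 10, Pinehurst 4, Claybrook 3.
At 25 seats: Oakdale 8, Rivermont 11, Pinehurst 3, Claybrook 3.
Pinehurst drops from 4 to 3.

Pinehurst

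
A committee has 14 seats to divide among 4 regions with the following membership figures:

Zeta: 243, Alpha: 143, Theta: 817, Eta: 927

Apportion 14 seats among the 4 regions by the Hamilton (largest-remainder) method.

The standard divisor is 2130/14 ≈ 152.143.
Standard quotas: Zeta 1.597, Alpha 0.940, Theta 5.370, Eta 6.093.
Lower quotas: Zeta 1, Alpha 0, Theta 5, Eta 6 (sum 12, leaving 2 seats).
Remainders in descending order: Alpha 0.940, Zeta 0.597, Theta 0.370, Eta 0.093.
Largest remainders: Alpha, Zeta receive the extra seats.

Zeta 2; Alpha 1; Theta 5; Eta 6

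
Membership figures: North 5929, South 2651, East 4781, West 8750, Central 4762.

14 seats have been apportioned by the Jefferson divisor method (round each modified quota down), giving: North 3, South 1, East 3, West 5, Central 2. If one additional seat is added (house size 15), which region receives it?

Central

Priority for the next seat is population ÷ (current seats + 1).
Priorities: North 1482.250, South 1325.500, East 1195.250, West 1458.333, Central 1587.333.
Highest priority: Central.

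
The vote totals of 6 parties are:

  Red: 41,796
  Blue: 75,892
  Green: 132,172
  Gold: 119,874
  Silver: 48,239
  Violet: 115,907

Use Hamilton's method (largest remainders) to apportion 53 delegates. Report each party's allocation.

Red=4, Blue=8, Green=13, Gold=12, Silver=5, Violet=11

Standard divisor: 533880 ÷ 53 ≈ 10073.208.
Standard quotas: Red 4.1492, Blue 7.5340, Green 13.1211, Gold 11.9003, Silver 4.7888, Violet 11.5065.
Lower quotas: Red 4, Blue 7, Green 13, Gold 11, Silver 4, Violet 11 (sum 50, leaving 3 seats).
Remainders in descending order: Gold 0.9003, Silver 0.7888, Blue 0.5340, Violet 0.5065, Red 0.1492, Green 0.1211.
The surplus seats go to Gold, Silver, Blue.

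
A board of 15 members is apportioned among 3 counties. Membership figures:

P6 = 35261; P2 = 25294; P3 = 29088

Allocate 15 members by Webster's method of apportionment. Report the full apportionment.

Standard divisor 89643/15 ≈ 5976.2; standard quotas: P6 5.900, P2 4.232, P3 4.867.
Rounding to the nearest integer gives P6 6, P2 4, P3 5 — total 15, matching the house size, so no adjustment is needed.

P6: 6, P2: 4, P3: 5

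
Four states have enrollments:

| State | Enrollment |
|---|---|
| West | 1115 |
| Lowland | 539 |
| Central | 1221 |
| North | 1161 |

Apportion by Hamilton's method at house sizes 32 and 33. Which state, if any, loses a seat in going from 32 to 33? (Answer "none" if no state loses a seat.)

none

At 32 seats: West 9, Lowland 4, Central 10, North 9.
At 33 seats: West 9, Lowland 4, Central 10, North 10.
No state's allocation decreased.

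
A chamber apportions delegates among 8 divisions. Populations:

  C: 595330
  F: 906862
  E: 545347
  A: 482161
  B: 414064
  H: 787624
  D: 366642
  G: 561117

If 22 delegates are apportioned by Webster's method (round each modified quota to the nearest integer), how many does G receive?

Standard divisor 4659147/22 ≈ 211779.409; standard quotas: C 2.811, F 4.282, E 2.575, A 2.277, B 1.955, H 3.719, D 1.731, G 2.650.
Rounding to the nearest integer gives 3, 4, 3, 2, 2, 4, 2, 3 = 23 seats, so the divisor must be adjusted.
With modified divisor 221300: modified quotas C 2.690, F 4.098, E 2.464, A 2.179, B 1.871, H 3.559, D 1.657, G 2.536.
Rounding to the nearest integer: C 3, F 4, E 2, A 2, B 2, H 4, D 2, G 3 (total 22).
G receives 3.

3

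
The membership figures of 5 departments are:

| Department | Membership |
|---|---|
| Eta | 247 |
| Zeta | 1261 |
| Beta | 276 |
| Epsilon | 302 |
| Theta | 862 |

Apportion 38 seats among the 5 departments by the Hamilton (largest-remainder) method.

Total 2948; standard divisor 2948/38 ≈ 77.579.
Standard quotas: Eta 3.184, Zeta 16.254, Beta 3.558, Epsilon 3.893, Theta 11.111.
Lower quotas: Eta 3, Zeta 16, Beta 3, Epsilon 3, Theta 11 (sum 36, leaving 2 seats).
Remainders in descending order: Epsilon 0.893, Beta 0.558, Zeta 0.254, Eta 0.184, Theta 0.111.
The surplus seats go to Epsilon, Beta.

Eta=3, Zeta=16, Beta=4, Epsilon=4, Theta=11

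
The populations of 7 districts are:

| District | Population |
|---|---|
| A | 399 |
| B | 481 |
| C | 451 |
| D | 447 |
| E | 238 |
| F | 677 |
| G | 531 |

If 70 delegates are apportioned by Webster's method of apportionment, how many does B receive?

10

Standard divisor 3224/70 ≈ 46.057; standard quotas: A 8.663, B 10.444, C 9.792, D 9.705, E 5.167, F 14.699, G 11.529.
Rounding to the nearest integer gives 9, 10, 10, 10, 5, 15, 12 = 71 seats, so the divisor must be adjusted.
With modified divisor 46.4: modified quotas A 8.599, B 10.366, C 9.720, D 9.634, E 5.129, F 14.591, G 11.444.
Rounding to the nearest integer: A 9, B 10, C 10, D 10, E 5, F 15, G 11 (total 70).
B receives 10.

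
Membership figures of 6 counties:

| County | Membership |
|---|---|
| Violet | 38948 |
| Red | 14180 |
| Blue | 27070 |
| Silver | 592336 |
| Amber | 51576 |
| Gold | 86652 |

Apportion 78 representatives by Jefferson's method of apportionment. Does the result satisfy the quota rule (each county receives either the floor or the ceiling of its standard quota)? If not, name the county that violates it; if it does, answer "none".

Standard quotas: Violet 3.747, Red 1.364, Blue 2.604, Silver 56.986, Amber 4.962, Gold 8.336.
Jefferson allocation: Violet 3, Red 1, Blue 2, Silver 59, Amber 5, Gold 8.
Silver has quota 56.986 (lower 56, upper 57) but receives 59 — outside the quota interval.

Silver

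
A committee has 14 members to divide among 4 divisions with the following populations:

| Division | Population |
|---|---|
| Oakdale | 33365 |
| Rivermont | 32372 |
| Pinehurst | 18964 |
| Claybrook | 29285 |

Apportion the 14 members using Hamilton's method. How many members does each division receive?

Oakdale 4, Rivermont 4, Pinehurst 2, Claybrook 4

The standard divisor is 113986/14 ≈ 8141.857.
Standard quotas: Oakdale 4.0980, Rivermont 3.9760, Pinehurst 2.3292, Claybrook 3.5968.
Lower quotas: Oakdale 4, Rivermont 3, Pinehurst 2, Claybrook 3 (sum 12, leaving 2 seats).
Remainders in descending order: Rivermont 0.9760, Claybrook 0.5968, Pinehurst 0.3292, Oakdale 0.0980.
Largest remainders: Rivermont, Claybrook receive the extra seats.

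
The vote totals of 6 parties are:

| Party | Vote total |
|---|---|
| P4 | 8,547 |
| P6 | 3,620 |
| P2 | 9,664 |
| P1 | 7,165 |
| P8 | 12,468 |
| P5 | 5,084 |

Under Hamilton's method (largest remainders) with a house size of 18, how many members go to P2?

Total 46548; standard divisor 46548/18 = 2586.
Standard quotas: P4 3.3051, P6 1.3998, P2 3.7370, P1 2.7707, P8 4.8213, P5 1.9660.
Lower quotas: P4 3, P6 1, P2 3, P1 2, P8 4, P5 1 (sum 14, leaving 4 seats).
Remainders in descending order: P5 0.9660, P8 0.8213, P1 0.7707, P2 0.7370, P6 0.3998, P4 0.3051.
The surplus seats go to P5, P8, P1, P2.
P2 receives 4.

4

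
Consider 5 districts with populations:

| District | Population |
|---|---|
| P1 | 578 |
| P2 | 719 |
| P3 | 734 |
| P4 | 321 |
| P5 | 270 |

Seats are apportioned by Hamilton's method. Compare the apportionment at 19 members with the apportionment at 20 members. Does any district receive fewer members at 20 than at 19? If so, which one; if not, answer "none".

P4

At 19 seats: P1 4, P2 5, P3 5, P4 3, P5 2.
At 20 seats: P1 4, P2 6, P3 6, P4 2, P5 2.
P4 drops from 3 to 2.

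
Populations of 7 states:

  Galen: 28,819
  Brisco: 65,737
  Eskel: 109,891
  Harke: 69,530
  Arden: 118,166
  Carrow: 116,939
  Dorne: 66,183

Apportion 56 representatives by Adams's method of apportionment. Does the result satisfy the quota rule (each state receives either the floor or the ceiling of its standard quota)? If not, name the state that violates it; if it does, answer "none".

none

Standard quotas: Galen 2.805, Brisco 6.399, Eskel 10.697, Harke 6.768, Arden 11.503, Carrow 11.384, Dorne 6.443.
Adams allocation: Galen 3, Brisco 6, Eskel 11, Harke 7, Arden 11, Carrow 11, Dorne 7.
Every allocation lies between the lower and upper quota.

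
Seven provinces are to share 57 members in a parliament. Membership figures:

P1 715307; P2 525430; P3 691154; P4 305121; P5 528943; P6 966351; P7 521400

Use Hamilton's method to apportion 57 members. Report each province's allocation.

P1: 10, P2: 7, P3: 9, P4: 4, P5: 7, P6: 13, P7: 7

The standard divisor is 4253706/57 ≈ 74626.421.
Standard quotas: P1 9.5852, P2 7.0408, P3 9.2615, P4 4.0886, P5 7.0879, P6 12.9492, P7 6.9868.
Lower quotas: P1 9, P2 7, P3 9, P4 4, P5 7, P6 12, P7 6 (sum 54, leaving 3 seats).
Remainders in descending order: P7 0.9868, P6 0.9492, P1 0.5852, P3 0.2615, P4 0.0886, P5 0.0879, P2 0.0408.
The surplus seats go to P7, P6, P1.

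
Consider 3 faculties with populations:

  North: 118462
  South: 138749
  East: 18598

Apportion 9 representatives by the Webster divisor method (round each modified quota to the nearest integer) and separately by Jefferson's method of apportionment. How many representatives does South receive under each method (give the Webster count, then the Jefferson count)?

Webster: North 4, South 4, East 1.
Jefferson: North 4, South 5, East 0.
South gets 4 under Webster and 5 under Jefferson.

4 and 5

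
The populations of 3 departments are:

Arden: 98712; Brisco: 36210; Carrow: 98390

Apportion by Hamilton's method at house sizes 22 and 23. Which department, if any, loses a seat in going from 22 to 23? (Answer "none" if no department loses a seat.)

Brisco

At 22 seats: Arden 9, Brisco 4, Carrow 9.
At 23 seats: Arden 10, Brisco 3, Carrow 10.
Brisco drops from 4 to 3.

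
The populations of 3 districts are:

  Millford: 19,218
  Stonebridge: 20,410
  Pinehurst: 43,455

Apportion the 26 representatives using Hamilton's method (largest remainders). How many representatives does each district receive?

The standard divisor is 83083/26 ≈ 3195.5.
Standard quotas: Millford 6.0141, Stonebridge 6.3871, Pinehurst 13.5988.
Lower quotas: Millford 6, Stonebridge 6, Pinehurst 13 (sum 25, leaving 1 seat).
Remainders in descending order: Pinehurst 0.5988, Stonebridge 0.3871, Millford 0.0141.
The surplus seat goes to Pinehurst.

Millford 6; Stonebridge 6; Pinehurst 14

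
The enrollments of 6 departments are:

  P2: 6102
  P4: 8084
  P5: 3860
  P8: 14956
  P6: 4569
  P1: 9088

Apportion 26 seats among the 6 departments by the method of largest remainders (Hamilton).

P2=3; P4=5; P5=2; P8=8; P6=3; P1=5

Total 46659; standard divisor 46659/26 ≈ 1794.577.
Standard quotas: P2 3.4002, P4 4.5047, P5 2.1509, P8 8.3340, P6 2.5460, P1 5.0641.
Lower quotas: P2 3, P4 4, P5 2, P8 8, P6 2, P1 5 (sum 24, leaving 2 seats).
Remainders in descending order: P6 0.5460, P4 0.5047, P2 0.4002, P8 0.3340, P5 0.1509, P1 0.0641.
The surplus seats go to P6, P4.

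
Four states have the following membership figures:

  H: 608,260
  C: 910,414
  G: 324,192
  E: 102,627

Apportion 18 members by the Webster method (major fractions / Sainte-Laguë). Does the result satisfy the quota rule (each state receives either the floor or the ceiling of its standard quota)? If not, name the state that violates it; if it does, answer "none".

Standard quotas: H 5.628, C 8.423, G 2.999, E 0.950.
Webster allocation: H 6, C 8, G 3, E 1.
Every allocation lies between the lower and upper quota.

none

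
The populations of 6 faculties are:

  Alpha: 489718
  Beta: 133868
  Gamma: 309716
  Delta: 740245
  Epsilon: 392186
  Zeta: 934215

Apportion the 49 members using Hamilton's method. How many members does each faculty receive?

Alpha=8, Beta=2, Gamma=5, Delta=12, Epsilon=7, Zeta=15

Standard divisor: 2999948 ÷ 49 ≈ 61223.429.
Standard quotas: Alpha 7.9989, Beta 2.1865, Gamma 5.0588, Delta 12.0909, Epsilon 6.4058, Zeta 15.2591.
Lower quotas: Alpha 7, Beta 2, Gamma 5, Delta 12, Epsilon 6, Zeta 15 (sum 47, leaving 2 seats).
Remainders in descending order: Alpha 0.9989, Epsilon 0.4058, Zeta 0.2591, Beta 0.1865, Delta 0.0909, Gamma 0.0588.
The surplus seats go to Alpha, Epsilon.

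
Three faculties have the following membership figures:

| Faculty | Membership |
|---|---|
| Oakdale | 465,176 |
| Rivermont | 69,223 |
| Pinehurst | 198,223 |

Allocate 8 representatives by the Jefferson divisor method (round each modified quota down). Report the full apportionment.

Standard divisor 732622/8 ≈ 91577.75; standard quotas: Oakdale 5.080, Rivermont 0.756, Pinehurst 2.165.
Rounding down gives 5, 0, 2 = 7 seats, so the divisor must be adjusted.
With modified divisor 73400: modified quotas Oakdale 6.338, Rivermont 0.943, Pinehurst 2.701.
Rounding down: Oakdale 6, Rivermont 0, Pinehurst 2 (total 8).

Oakdale: 6, Rivermont: 0, Pinehurst: 2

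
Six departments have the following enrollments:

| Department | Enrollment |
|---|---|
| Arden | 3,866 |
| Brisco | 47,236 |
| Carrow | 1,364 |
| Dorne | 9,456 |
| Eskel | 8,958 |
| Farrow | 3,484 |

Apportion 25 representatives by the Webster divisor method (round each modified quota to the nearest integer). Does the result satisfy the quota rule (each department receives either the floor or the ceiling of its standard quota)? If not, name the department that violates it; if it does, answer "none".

Brisco

Standard quotas: Arden 1.300, Brisco 15.880, Carrow 0.459, Dorne 3.179, Eskel 3.012, Farrow 1.171.
Webster allocation: Arden 1, Brisco 17, Carrow 0, Dorne 3, Eskel 3, Farrow 1.
Brisco has quota 15.880 (lower 15, upper 16) but receives 17 — outside the quota interval.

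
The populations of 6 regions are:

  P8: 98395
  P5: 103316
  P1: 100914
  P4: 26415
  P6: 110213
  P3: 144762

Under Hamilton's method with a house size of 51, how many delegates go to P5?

9

The standard divisor is 584015/51 ≈ 11451.275.
Standard quotas: P8 8.5925, P5 9.0222, P1 8.8125, P4 2.3067, P6 9.6245, P3 12.6416.
Lower quotas: P8 8, P5 9, P1 8, P4 2, P6 9, P3 12 (sum 48, leaving 3 seats).
Remainders in descending order: P1 0.8125, P3 0.6416, P6 0.6245, P8 0.5925, P4 0.3067, P5 0.0222.
The surplus seats go to P1, P3, P6.
P5 receives 9.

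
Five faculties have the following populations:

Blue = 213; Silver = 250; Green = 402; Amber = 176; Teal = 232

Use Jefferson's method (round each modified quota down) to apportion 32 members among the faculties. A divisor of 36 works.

With modified divisor 36: modified quotas Blue 5.917, Silver 6.944, Green 11.167, Amber 4.889, Teal 6.444.
Rounding down: Blue 5, Silver 6, Green 11, Amber 4, Teal 6 (total 32).

Blue 5; Silver 6; Green 11; Amber 4; Teal 6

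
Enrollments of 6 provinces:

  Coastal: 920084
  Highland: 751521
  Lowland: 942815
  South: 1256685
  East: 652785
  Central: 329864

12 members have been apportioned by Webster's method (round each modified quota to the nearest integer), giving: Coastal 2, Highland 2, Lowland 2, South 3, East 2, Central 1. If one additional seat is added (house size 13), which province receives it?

Lowland

Priority for the next seat is population ÷ (current seats + 0.5).
Priorities: Coastal 368033.600, Highland 300608.400, Lowland 377126.000, South 359052.857, East 261114.000, Central 219909.333.
Highest priority: Lowland.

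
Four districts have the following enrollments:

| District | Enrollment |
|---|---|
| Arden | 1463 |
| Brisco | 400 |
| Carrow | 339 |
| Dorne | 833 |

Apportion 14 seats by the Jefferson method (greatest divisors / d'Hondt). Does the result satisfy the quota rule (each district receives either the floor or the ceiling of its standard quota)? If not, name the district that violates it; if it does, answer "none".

Standard quotas: Arden 6.749, Brisco 1.845, Carrow 1.564, Dorne 3.843.
Jefferson allocation: Arden 7, Brisco 2, Carrow 1, Dorne 4.
Every allocation lies between the lower and upper quota.

none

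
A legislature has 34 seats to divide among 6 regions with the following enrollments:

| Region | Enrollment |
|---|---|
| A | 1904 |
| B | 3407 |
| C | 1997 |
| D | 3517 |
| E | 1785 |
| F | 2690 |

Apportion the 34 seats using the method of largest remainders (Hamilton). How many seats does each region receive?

The standard divisor is 15300/34 = 450.
Standard quotas: A 4.231, B 7.571, C 4.438, D 7.816, E 3.967, F 5.978.
Lower quotas: A 4, B 7, C 4, D 7, E 3, F 5 (sum 30, leaving 4 seats).
Remainders in descending order: F 0.978, E 0.967, D 0.816, B 0.571, C 0.438, A 0.231.
The surplus seats go to F, E, D, B.

A 4; B 8; C 4; D 8; E 4; F 6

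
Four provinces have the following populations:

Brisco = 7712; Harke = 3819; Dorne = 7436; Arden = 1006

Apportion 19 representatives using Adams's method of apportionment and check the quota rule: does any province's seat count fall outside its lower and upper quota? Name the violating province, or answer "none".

none

Standard quotas: Brisco 7.336, Harke 3.633, Dorne 7.074, Arden 0.957.
Adams allocation: Brisco 7, Harke 4, Dorne 7, Arden 1.
Every allocation lies between the lower and upper quota.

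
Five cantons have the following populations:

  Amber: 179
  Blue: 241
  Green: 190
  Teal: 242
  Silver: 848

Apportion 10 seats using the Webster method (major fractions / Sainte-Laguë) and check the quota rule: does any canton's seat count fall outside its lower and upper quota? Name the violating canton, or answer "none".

none

Standard quotas: Amber 1.053, Blue 1.418, Green 1.118, Teal 1.424, Silver 4.988.
Webster allocation: Amber 1, Blue 1, Green 1, Teal 2, Silver 5.
Every allocation lies between the lower and upper quota.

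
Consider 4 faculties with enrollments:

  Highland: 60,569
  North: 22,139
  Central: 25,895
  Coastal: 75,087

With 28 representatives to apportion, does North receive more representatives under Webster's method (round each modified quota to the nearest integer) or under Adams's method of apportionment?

Adams

Webster: Highland 9, North 3, Central 4, Coastal 12.
Adams: Highland 9, North 4, Central 4, Coastal 11.
North gets 3 under Webster and 4 under Adams.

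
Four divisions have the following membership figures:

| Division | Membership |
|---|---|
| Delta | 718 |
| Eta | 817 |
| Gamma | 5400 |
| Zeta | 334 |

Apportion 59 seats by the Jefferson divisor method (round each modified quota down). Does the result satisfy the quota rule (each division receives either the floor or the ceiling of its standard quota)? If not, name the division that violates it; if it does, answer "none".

Standard quotas: Delta 5.828, Eta 6.631, Gamma 43.830, Zeta 2.711.
Jefferson allocation: Delta 6, Eta 6, Gamma 45, Zeta 2.
Gamma has quota 43.830 (lower 43, upper 44) but receives 45 — outside the quota interval.

Gamma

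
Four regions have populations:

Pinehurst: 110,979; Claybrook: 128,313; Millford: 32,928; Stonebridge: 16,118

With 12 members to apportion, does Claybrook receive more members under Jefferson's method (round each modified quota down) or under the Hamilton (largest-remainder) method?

Jefferson: Pinehurst 5, Claybrook 6, Millford 1, Stonebridge 0.
Hamilton: Pinehurst 5, Claybrook 5, Millford 1, Stonebridge 1.
Claybrook gets 6 under Jefferson and 5 under Hamilton.

Jefferson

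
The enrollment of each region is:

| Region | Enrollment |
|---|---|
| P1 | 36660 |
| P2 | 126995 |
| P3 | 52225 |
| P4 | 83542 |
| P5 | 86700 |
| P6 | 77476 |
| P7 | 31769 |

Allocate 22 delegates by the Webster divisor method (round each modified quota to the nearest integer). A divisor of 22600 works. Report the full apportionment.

P1: 2; P2: 6; P3: 2; P4: 4; P5: 4; P6: 3; P7: 1

With modified divisor 22600: modified quotas P1 1.622, P2 5.619, P3 2.311, P4 3.697, P5 3.836, P6 3.428, P7 1.406.
Rounding to the nearest integer: P1 2, P2 6, P3 2, P4 4, P5 4, P6 3, P7 1 (total 22).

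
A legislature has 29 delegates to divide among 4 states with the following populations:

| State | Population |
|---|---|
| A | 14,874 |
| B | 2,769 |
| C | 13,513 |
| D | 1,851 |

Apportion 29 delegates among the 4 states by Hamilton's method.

Total 33007; standard divisor 33007/29 ≈ 1138.172.
Standard quotas: A 13.0683, B 2.4328, C 11.8725, D 1.6263.
Lower quotas: A 13, B 2, C 11, D 1 (sum 27, leaving 2 seats).
Remainders in descending order: C 0.8725, D 0.6263, B 0.4328, A 0.0683.
The surplus seats go to C, D.

A 13; B 2; C 12; D 2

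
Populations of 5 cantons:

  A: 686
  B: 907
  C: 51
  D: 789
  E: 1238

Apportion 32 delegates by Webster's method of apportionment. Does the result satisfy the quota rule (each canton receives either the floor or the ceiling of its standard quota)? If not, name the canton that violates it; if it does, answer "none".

none

Standard quotas: A 5.980, B 7.906, C 0.445, D 6.878, E 10.792.
Webster allocation: A 6, B 8, C 0, D 7, E 11.
Every allocation lies between the lower and upper quota.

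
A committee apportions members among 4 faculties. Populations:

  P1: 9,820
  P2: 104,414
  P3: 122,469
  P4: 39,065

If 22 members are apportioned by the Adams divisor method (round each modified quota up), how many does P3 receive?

Standard divisor 275768/22 ≈ 12534.909; standard quotas: P1 0.783, P2 8.330, P3 9.770, P4 3.116.
Rounding up gives 1, 9, 10, 4 = 24 seats, so the divisor must be adjusted.
With modified divisor 13300: modified quotas P1 0.738, P2 7.851, P3 9.208, P4 2.937.
Rounding up: P1 1, P2 8, P3 10, P4 3 (total 22).
P3 receives 10.

10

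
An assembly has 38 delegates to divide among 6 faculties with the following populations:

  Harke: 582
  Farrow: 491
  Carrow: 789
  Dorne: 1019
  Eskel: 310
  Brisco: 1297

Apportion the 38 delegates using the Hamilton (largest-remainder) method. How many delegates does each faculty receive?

Harke=5, Farrow=4, Carrow=7, Dorne=9, Eskel=2, Brisco=11

Standard divisor: 4488 ÷ 38 ≈ 118.105.
Standard quotas: Harke 4.928, Farrow 4.157, Carrow 6.680, Dorne 8.628, Eskel 2.625, Brisco 10.982.
Lower quotas: Harke 4, Farrow 4, Carrow 6, Dorne 8, Eskel 2, Brisco 10 (sum 34, leaving 4 seats).
Remainders in descending order: Brisco 0.982, Harke 0.928, Carrow 0.680, Dorne 0.628, Eskel 0.625, Farrow 0.157.
The surplus seats go to Brisco, Harke, Carrow, Dorne.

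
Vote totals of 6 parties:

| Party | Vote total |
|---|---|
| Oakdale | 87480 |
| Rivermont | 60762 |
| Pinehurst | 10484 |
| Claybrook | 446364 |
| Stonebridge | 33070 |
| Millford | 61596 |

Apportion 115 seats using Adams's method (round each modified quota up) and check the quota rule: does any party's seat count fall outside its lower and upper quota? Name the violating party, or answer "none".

Claybrook

Standard quotas: Oakdale 14.377, Rivermont 9.986, Pinehurst 1.723, Claybrook 73.357, Stonebridge 5.435, Millford 10.123.
Adams allocation: Oakdale 15, Rivermont 10, Pinehurst 2, Claybrook 72, Stonebridge 6, Millford 10.
Claybrook has quota 73.357 (lower 73, upper 74) but receives 72 — outside the quota interval.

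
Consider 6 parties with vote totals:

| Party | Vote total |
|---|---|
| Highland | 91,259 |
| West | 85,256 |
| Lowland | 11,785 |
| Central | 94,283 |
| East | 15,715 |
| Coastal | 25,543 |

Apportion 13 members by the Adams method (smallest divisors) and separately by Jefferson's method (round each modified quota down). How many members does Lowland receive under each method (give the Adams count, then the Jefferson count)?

1 and 0

Adams: Highland 3, West 3, Lowland 1, Central 4, East 1, Coastal 1.
Jefferson: Highland 4, West 4, Lowland 0, Central 4, East 0, Coastal 1.
Lowland gets 1 under Adams and 0 under Jefferson.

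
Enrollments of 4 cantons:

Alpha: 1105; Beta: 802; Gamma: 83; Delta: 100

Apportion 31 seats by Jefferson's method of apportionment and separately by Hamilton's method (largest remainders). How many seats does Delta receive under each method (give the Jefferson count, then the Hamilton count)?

Jefferson: Alpha 17, Beta 12, Gamma 1, Delta 1.
Hamilton: Alpha 16, Beta 12, Gamma 1, Delta 2.
Delta gets 1 under Jefferson and 2 under Hamilton.

1 and 2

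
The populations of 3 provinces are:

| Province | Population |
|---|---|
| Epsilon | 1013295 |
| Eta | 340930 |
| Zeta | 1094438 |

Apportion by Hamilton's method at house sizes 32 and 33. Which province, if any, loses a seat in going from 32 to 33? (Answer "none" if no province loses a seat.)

At 32 seats: Epsilon 13, Eta 5, Zeta 14.
At 33 seats: Epsilon 14, Eta 4, Zeta 15.
Eta drops from 5 to 4.

Eta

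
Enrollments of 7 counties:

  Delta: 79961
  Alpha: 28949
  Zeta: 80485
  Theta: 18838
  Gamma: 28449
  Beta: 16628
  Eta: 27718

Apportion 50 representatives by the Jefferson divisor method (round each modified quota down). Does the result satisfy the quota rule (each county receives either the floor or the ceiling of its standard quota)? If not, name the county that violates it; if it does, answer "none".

Standard quotas: Delta 14.227, Alpha 5.151, Zeta 14.320, Theta 3.352, Gamma 5.062, Beta 2.958, Eta 4.932.
Jefferson allocation: Delta 14, Alpha 5, Zeta 15, Theta 3, Gamma 5, Beta 3, Eta 5.
Every allocation lies between the lower and upper quota.

none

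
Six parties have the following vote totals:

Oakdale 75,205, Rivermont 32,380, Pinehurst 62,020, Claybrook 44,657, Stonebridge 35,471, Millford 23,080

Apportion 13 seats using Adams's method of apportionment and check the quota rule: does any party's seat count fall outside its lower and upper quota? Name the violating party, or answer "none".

none

Standard quotas: Oakdale 3.584, Rivermont 1.543, Pinehurst 2.955, Claybrook 2.128, Stonebridge 1.690, Millford 1.100.
Adams allocation: Oakdale 3, Rivermont 2, Pinehurst 3, Claybrook 2, Stonebridge 2, Millford 1.
Every allocation lies between the lower and upper quota.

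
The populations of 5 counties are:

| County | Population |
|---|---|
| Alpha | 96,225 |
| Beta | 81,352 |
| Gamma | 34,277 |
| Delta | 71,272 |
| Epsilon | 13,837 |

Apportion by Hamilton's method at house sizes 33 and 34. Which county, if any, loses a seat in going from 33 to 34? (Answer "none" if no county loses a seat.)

At 33 seats: Alpha 11, Beta 9, Gamma 4, Delta 8, Epsilon 1.
At 34 seats: Alpha 11, Beta 9, Gamma 4, Delta 8, Epsilon 2.
No county's allocation decreased.

none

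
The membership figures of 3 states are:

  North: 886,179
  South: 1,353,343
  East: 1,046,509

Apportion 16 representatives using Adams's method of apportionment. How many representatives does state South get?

7

Standard divisor 3286031/16 ≈ 205376.938; standard quotas: North 4.315, South 6.590, East 5.096.
Rounding up gives 5, 7, 6 = 18 seats, so the divisor must be adjusted.
With modified divisor 223600: modified quotas North 3.963, South 6.053, East 4.680.
Rounding up: North 4, South 7, East 5 (total 16).
South receives 7.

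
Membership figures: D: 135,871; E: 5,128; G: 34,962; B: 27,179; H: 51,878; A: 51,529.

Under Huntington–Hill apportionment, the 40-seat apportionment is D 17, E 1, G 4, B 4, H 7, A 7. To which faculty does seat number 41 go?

Priority for the next seat is population ÷ (√(s·(s+1))).
Priorities: D 7767.228, E 3626.044, G 7817.741, B 6077.409, H 6932.489, A 6885.852.
Highest priority: G.

G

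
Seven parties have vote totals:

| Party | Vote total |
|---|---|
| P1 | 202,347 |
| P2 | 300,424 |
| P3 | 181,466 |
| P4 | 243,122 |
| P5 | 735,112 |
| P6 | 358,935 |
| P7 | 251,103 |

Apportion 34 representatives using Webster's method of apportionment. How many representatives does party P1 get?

3

Standard divisor 2272509/34 ≈ 66838.5; standard quotas: P1 3.027, P2 4.495, P3 2.715, P4 3.637, P5 10.998, P6 5.370, P7 3.757.
Rounding to the nearest integer gives P1 3, P2 4, P3 3, P4 4, P5 11, P6 5, P7 4 — total 34, matching the house size, so no adjustment is needed.
P1 receives 3.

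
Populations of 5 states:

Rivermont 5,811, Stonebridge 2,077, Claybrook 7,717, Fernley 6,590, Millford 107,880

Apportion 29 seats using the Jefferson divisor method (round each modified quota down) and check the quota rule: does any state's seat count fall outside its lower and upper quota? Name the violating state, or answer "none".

Millford

Standard quotas: Rivermont 1.296, Stonebridge 0.463, Claybrook 1.720, Fernley 1.469, Millford 24.052.
Jefferson allocation: Rivermont 1, Stonebridge 0, Claybrook 1, Fernley 1, Millford 26.
Millford has quota 24.052 (lower 24, upper 25) but receives 26 — outside the quota interval.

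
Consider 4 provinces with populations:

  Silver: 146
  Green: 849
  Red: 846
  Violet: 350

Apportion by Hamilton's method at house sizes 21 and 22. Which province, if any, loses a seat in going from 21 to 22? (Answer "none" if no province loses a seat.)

Silver

At 21 seats: Silver 2, Green 8, Red 8, Violet 3.
At 22 seats: Silver 1, Green 9, Red 8, Violet 4.
Silver drops from 2 to 1.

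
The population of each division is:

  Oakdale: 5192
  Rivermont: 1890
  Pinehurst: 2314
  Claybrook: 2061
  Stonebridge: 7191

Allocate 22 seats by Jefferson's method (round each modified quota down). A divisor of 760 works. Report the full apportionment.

Oakdale 6, Rivermont 2, Pinehurst 3, Claybrook 2, Stonebridge 9

With modified divisor 760: modified quotas Oakdale 6.832, Rivermont 2.487, Pinehurst 3.045, Claybrook 2.712, Stonebridge 9.462.
Rounding down: Oakdale 6, Rivermont 2, Pinehurst 3, Claybrook 2, Stonebridge 9 (total 22).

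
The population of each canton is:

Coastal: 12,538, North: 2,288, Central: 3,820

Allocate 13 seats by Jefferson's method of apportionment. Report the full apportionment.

Standard divisor 18646/13 ≈ 1434.308; standard quotas: Coastal 8.741, North 1.595, Central 2.663.
Rounding down gives 8, 1, 2 = 11 seats, so the divisor must be adjusted.
With modified divisor 1260: modified quotas Coastal 9.951, North 1.816, Central 3.032.
Rounding down: Coastal 9, North 1, Central 3 (total 13).

Coastal 9, North 1, Central 3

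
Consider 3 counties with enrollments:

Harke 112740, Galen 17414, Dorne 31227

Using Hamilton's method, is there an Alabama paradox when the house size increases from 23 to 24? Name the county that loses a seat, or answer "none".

At 23 seats: Harke 16, Galen 3, Dorne 4.
At 24 seats: Harke 17, Galen 2, Dorne 5.
Galen drops from 3 to 2.

Galen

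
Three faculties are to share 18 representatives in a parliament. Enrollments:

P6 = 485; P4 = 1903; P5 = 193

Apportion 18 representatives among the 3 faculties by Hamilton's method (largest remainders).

P6 4; P4 13; P5 1

Total 2581; standard divisor 2581/18 ≈ 143.389.
Standard quotas: P6 3.382, P4 13.272, P5 1.346.
Lower quotas: P6 3, P4 13, P5 1 (sum 17, leaving 1 seat).
Remainders in descending order: P6 0.382, P5 0.346, P4 0.272.
Largest remainder: P6 receives the extra seat.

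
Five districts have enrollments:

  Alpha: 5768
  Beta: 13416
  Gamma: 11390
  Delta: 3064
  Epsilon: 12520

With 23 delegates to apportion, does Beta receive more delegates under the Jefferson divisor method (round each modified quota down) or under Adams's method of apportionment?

Jefferson: Alpha 3, Beta 7, Gamma 6, Delta 1, Epsilon 6.
Adams: Alpha 3, Beta 6, Gamma 6, Delta 2, Epsilon 6.
Beta gets 7 under Jefferson and 6 under Adams.

Jefferson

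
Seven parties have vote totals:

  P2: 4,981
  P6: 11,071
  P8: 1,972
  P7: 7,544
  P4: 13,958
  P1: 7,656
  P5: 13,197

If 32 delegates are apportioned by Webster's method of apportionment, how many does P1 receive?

Standard divisor 60379/32 ≈ 1886.844; standard quotas: P2 2.640, P6 5.867, P8 1.045, P7 3.998, P4 7.398, P1 4.058, P5 6.994.
Rounding to the nearest integer gives P2 3, P6 6, P8 1, P7 4, P4 7, P1 4, P5 7 — total 32, matching the house size, so no adjustment is needed.
P1 receives 4.

4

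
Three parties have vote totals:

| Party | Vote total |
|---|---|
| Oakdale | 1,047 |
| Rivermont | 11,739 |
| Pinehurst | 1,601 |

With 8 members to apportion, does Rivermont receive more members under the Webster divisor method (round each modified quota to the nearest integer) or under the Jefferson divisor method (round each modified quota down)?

Webster: Oakdale 1, Rivermont 6, Pinehurst 1.
Jefferson: Oakdale 0, Rivermont 7, Pinehurst 1.
Rivermont gets 6 under Webster and 7 under Jefferson.

Jefferson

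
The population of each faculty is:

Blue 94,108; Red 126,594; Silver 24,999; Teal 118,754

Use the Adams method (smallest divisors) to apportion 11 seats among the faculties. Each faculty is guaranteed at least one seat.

Standard divisor 364455/11 ≈ 33132.273; standard quotas: Blue 2.840, Red 3.821, Silver 0.755, Teal 3.584.
Rounding up gives 3, 4, 1, 4 = 12 seats, so the divisor must be adjusted.
With modified divisor 40900: modified quotas Blue 2.301, Red 3.095, Silver 0.611, Teal 2.904.
Rounding up: Blue 3, Red 4, Silver 1, Teal 3 (total 11).

Blue: 3, Red: 4, Silver: 1, Teal: 3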